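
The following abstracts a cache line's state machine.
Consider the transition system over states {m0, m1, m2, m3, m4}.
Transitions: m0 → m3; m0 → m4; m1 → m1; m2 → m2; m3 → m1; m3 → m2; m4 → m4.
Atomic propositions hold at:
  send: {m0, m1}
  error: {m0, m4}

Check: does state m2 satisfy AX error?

Sat(AX error) = {s : every successor in {m0, m4}} = {m4}
m2 ∉ Sat(AX error) = {m4}, so the formula does not hold at m2.

No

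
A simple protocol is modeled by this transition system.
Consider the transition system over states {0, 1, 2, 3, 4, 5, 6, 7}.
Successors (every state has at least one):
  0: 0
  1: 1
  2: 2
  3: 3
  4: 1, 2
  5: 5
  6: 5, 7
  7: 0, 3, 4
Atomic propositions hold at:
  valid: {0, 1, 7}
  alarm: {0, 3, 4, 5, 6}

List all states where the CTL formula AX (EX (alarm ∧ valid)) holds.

Sat(alarm ∧ valid) = {0}
Sat(EX (alarm ∧ valid)) = {s : some successor in {0}} = {0, 7}
Sat(AX (EX (alarm ∧ valid))) = {s : every successor in {0, 7}} = {0}

{0}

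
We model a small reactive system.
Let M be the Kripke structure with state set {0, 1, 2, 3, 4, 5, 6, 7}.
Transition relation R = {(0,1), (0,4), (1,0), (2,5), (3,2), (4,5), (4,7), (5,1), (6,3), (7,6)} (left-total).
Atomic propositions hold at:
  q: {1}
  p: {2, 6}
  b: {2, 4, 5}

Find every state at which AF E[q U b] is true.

E[q U b]: least fixpoint, start Z0 = Sat(b) = {2, 4, 5}, add states in Sat(q) with some successor in Z. Already a fixed point.
Sat(E[q U b]) = {2, 4, 5}
AF E[q U b]: least fixpoint, start Z0 = {2, 4, 5}, add states with every successor in Z. Z1 = {2, 3, 4, 5}; Z2 = {2, 3, 4, 5, 6}; Z3 = {2, 3, 4, 5, 6, 7}; fixed.
Sat(AF E[q U b]) = {2, 3, 4, 5, 6, 7}

{2, 3, 4, 5, 6, 7}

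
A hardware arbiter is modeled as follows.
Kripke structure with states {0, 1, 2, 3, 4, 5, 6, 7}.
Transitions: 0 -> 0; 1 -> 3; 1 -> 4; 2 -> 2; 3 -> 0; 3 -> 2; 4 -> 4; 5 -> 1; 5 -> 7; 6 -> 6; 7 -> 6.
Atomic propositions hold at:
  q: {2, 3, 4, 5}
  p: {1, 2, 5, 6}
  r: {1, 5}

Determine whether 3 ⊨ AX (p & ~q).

No

Sat(~q) = {0, 1, 6, 7}
Sat(p & ~q) = {1, 6}
Sat(AX (p & ~q)) = {s : every successor in {1, 6}} = {6, 7}
3 ∉ Sat(AX (p & ~q)) = {6, 7}, so the formula does not hold at 3.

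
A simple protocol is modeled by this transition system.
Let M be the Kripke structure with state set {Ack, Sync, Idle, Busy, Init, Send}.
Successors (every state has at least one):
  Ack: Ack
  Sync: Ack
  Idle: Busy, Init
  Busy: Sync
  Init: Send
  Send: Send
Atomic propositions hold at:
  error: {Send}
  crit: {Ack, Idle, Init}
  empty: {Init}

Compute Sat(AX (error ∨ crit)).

Sat(error ∨ crit) = {Ack, Idle, Init, Send}
Sat(AX (error ∨ crit)) = {s : every successor in {Ack, Idle, Init, Send}} = {Ack, Sync, Init, Send}

{Ack, Sync, Init, Send}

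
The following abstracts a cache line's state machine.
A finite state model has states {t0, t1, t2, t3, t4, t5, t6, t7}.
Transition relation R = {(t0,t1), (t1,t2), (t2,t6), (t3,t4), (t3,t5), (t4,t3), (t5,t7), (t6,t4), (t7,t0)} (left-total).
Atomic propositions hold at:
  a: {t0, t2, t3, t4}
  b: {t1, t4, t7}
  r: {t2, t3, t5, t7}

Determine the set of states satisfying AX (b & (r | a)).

{t5, t6}

Sat(r | a) = {t0, t2, t3, t4, t5, t7}
Sat(b & (r | a)) = {t4, t7}
Sat(AX (b & (r | a))) = {s : every successor in {t4, t7}} = {t5, t6}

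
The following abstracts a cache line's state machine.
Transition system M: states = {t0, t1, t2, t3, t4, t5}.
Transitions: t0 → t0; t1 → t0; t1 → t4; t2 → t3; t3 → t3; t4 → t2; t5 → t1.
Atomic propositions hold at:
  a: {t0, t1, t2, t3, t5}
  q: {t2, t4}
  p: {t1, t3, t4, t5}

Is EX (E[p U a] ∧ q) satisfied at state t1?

E[p U a]: least fixpoint, start Z0 = Sat(a) = {t0, t1, t2, t3, t5}, add states in Sat(p) with some successor in Z. Z1 = {t0, t1, t2, t3, t4, t5}; fixed.
Sat(E[p U a]) = {t0, t1, t2, t3, t4, t5}
Sat(E[p U a] ∧ q) = {t2, t4}
Sat(EX (E[p U a] ∧ q)) = {s : some successor in {t2, t4}} = {t1, t4}
t1 ∈ Sat(EX (E[p U a] ∧ q)) = {t1, t4}, so the formula holds at t1.

Yes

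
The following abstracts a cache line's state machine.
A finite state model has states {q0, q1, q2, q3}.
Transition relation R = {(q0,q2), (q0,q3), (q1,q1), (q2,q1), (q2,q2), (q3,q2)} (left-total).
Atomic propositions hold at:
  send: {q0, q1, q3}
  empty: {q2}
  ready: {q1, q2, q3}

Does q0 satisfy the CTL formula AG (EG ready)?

EG ready: greatest fixpoint, start Z0 = {q1, q2, q3}, keep only states in Sat with some successor in Z. Already a fixed point.
Sat(EG ready) = {q1, q2, q3}
AG (EG ready): greatest fixpoint, start Z0 = {q1, q2, q3}, keep only states in Sat with every successor in Z. Already a fixed point.
Sat(AG (EG ready)) = {q1, q2, q3}
q0 ∉ Sat(AG (EG ready)) = {q1, q2, q3}, so the formula does not hold at q0.

No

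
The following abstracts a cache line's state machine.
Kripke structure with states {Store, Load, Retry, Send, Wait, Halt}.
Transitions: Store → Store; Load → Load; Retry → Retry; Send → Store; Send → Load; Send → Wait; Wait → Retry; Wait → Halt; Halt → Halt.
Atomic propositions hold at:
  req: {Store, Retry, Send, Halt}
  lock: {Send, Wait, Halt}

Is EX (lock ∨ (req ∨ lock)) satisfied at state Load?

Sat(req ∨ lock) = {Store, Retry, Send, Wait, Halt}
Sat(lock ∨ (req ∨ lock)) = {Store, Retry, Send, Wait, Halt}
Sat(EX (lock ∨ (req ∨ lock))) = {s : some successor in {Store, Retry, Send, Wait, Halt}} = {Store, Retry, Send, Wait, Halt}
Load ∉ Sat(EX (lock ∨ (req ∨ lock))) = {Store, Retry, Send, Wait, Halt}, so the formula does not hold at Load.

No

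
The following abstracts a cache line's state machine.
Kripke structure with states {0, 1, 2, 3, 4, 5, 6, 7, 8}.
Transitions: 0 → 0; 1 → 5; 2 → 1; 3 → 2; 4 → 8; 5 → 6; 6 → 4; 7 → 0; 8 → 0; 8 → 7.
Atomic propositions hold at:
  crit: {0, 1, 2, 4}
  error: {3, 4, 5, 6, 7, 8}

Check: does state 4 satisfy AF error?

AF error: least fixpoint, start Z0 = {3, 4, 5, 6, 7, 8}, add states with every successor in Z. Z1 = {1, 3, 4, 5, 6, 7, 8}; Z2 = {1, 2, 3, 4, 5, 6, 7, 8}; fixed.
Sat(AF error) = {1, 2, 3, 4, 5, 6, 7, 8}
4 ∈ Sat(AF error) = {1, 2, 3, 4, 5, 6, 7, 8}, so the formula holds at 4.

Yes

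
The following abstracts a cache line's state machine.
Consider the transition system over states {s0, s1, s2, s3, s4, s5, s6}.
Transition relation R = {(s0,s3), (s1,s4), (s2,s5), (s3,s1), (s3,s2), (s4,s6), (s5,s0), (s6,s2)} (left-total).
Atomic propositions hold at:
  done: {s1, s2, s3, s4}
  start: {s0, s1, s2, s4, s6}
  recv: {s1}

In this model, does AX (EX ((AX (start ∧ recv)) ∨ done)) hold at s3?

Sat(start ∧ recv) = {s1}
Sat(AX (start ∧ recv)) = {s : every successor in {s1}} = ∅
Sat((AX (start ∧ recv)) ∨ done) = {s1, s2, s3, s4}
Sat(EX ((AX (start ∧ recv)) ∨ done)) = {s : some successor in {s1, s2, s3, s4}} = {s0, s1, s3, s6}
Sat(AX (EX ((AX (start ∧ recv)) ∨ done))) = {s : every successor in {s0, s1, s3, s6}} = {s0, s4, s5}
s3 ∉ Sat(AX (EX ((AX (start ∧ recv)) ∨ done))) = {s0, s4, s5}, so the formula does not hold at s3.

No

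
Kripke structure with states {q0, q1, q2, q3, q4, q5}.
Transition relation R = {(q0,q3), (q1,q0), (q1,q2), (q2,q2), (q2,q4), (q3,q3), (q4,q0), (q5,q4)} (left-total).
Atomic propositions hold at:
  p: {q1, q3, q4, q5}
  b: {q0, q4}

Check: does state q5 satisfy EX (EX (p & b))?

Sat(p & b) = {q4}
Sat(EX (p & b)) = {s : some successor in {q4}} = {q2, q5}
Sat(EX (EX (p & b))) = {s : some successor in {q2, q5}} = {q1, q2}
q5 ∉ Sat(EX (EX (p & b))) = {q1, q2}, so the formula does not hold at q5.

No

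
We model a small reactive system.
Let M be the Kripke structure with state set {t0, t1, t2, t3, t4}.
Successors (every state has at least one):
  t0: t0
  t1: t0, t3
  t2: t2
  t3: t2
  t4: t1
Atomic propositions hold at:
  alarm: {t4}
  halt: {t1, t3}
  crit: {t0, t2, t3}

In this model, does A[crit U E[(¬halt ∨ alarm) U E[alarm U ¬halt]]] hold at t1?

Sat(¬halt) = {t0, t2, t4}
Sat(¬halt ∨ alarm) = {t0, t2, t4}
E[alarm U ¬halt]: least fixpoint, start Z0 = Sat(¬halt) = {t0, t2, t4}, add states in Sat(alarm) with some successor in Z. Already a fixed point.
Sat(E[alarm U ¬halt]) = {t0, t2, t4}
E[(¬halt ∨ alarm) U E[alarm U ¬halt]]: least fixpoint, start Z0 = Sat(E[alarm U ¬halt]) = {t0, t2, t4}, add states in Sat(¬halt ∨ alarm) with some successor in Z. Already a fixed point.
Sat(E[(¬halt ∨ alarm) U E[alarm U ¬halt]]) = {t0, t2, t4}
A[crit U E[(¬halt ∨ alarm) U E[alarm U ¬halt]]]: least fixpoint, start Z0 = Sat(E[(¬halt ∨ alarm) U E[alarm U ¬halt]]) = {t0, t2, t4}, add states in Sat(crit) with every successor in Z. Z1 = {t0, t2, t3, t4}; fixed.
Sat(A[crit U E[(¬halt ∨ alarm) U E[alarm U ¬halt]]]) = {t0, t2, t3, t4}
t1 ∉ Sat(A[crit U E[(¬halt ∨ alarm) U E[alarm U ¬halt]]]) = {t0, t2, t3, t4}, so the formula does not hold at t1.

No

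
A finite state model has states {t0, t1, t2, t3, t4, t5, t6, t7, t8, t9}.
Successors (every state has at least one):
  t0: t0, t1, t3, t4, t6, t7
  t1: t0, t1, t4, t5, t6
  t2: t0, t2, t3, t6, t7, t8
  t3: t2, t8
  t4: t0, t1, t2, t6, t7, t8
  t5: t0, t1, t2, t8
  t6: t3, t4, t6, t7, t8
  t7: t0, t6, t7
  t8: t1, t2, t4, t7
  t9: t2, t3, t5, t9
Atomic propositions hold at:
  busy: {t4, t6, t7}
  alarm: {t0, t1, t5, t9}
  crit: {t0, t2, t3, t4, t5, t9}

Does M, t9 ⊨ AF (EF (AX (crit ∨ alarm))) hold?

Yes

Sat(crit ∨ alarm) = {t0, t1, t2, t3, t4, t5, t9}
Sat(AX (crit ∨ alarm)) = {s : every successor in {t0, t1, t2, t3, t4, t5, t9}} = {t9}
EF (AX (crit ∨ alarm)): least fixpoint, start Z0 = {t9}, add states with some successor in Z. Already a fixed point.
Sat(EF (AX (crit ∨ alarm))) = {t9}
AF (EF (AX (crit ∨ alarm))): least fixpoint, start Z0 = {t9}, add states with every successor in Z. Already a fixed point.
Sat(AF (EF (AX (crit ∨ alarm)))) = {t9}
t9 ∈ Sat(AF (EF (AX (crit ∨ alarm)))) = {t9}, so the formula holds at t9.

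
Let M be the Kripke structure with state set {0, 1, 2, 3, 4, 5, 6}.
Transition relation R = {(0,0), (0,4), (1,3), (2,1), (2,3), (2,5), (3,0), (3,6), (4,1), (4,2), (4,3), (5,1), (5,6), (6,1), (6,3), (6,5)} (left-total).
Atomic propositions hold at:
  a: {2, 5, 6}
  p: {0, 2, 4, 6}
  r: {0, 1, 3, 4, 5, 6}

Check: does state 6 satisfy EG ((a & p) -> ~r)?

No

Sat(a & p) = {2, 6}
Sat(~r) = {2}
Sat((a & p) -> ~r) = {0, 1, 2, 3, 4, 5}
EG ((a & p) -> ~r): greatest fixpoint, start Z0 = {0, 1, 2, 3, 4, 5}, keep only states in Sat with some successor in Z. Already a fixed point.
Sat(EG ((a & p) -> ~r)) = {0, 1, 2, 3, 4, 5}
6 ∉ Sat(EG ((a & p) -> ~r)) = {0, 1, 2, 3, 4, 5}, so the formula does not hold at 6.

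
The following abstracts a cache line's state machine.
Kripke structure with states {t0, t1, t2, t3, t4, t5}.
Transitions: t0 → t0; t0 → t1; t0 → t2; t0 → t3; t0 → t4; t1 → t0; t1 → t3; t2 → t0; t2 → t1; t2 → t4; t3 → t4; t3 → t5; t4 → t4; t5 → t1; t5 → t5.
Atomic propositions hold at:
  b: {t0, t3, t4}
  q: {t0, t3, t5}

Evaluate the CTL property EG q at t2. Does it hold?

EG q: greatest fixpoint, start Z0 = {t0, t3, t5}, keep only states in Sat with some successor in Z. Already a fixed point.
Sat(EG q) = {t0, t3, t5}
t2 ∉ Sat(EG q) = {t0, t3, t5}, so the formula does not hold at t2.

No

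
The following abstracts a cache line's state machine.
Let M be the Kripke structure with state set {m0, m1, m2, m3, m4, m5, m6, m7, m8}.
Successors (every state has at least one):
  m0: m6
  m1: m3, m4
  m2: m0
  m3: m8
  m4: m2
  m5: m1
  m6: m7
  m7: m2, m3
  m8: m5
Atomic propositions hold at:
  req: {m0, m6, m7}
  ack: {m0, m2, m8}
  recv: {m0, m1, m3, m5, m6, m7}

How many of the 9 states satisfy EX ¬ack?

6

Sat(¬ack) = {m1, m3, m4, m5, m6, m7}
Sat(EX ¬ack) = {s : some successor in {m1, m3, m4, m5, m6, m7}} = {m0, m1, m5, m6, m7, m8}
|Sat(EX ¬ack)| = |{m0, m1, m5, m6, m7, m8}| = 6.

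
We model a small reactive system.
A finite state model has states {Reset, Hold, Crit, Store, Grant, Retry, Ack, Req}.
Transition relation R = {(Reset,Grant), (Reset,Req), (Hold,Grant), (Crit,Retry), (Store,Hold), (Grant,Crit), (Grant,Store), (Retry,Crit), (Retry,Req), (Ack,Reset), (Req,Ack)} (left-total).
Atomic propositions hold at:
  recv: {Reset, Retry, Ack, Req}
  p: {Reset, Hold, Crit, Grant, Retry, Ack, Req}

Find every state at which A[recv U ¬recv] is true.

{Hold, Crit, Store, Grant}

Sat(¬recv) = {Hold, Crit, Store, Grant}
A[recv U ¬recv]: least fixpoint, start Z0 = Sat(¬recv) = {Hold, Crit, Store, Grant}, add states in Sat(recv) with every successor in Z. Already a fixed point.
Sat(A[recv U ¬recv]) = {Hold, Crit, Store, Grant}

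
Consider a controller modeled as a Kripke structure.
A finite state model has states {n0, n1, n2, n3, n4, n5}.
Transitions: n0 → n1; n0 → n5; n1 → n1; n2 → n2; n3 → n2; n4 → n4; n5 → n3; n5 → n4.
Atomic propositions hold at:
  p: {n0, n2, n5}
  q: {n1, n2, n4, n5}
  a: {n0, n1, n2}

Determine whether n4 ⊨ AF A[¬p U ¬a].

Yes

Sat(¬p) = {n1, n3, n4}
Sat(¬a) = {n3, n4, n5}
A[¬p U ¬a]: least fixpoint, start Z0 = Sat(¬a) = {n3, n4, n5}, add states in Sat(¬p) with every successor in Z. Already a fixed point.
Sat(A[¬p U ¬a]) = {n3, n4, n5}
AF A[¬p U ¬a]: least fixpoint, start Z0 = {n3, n4, n5}, add states with every successor in Z. Already a fixed point.
Sat(AF A[¬p U ¬a]) = {n3, n4, n5}
n4 ∈ Sat(AF A[¬p U ¬a]) = {n3, n4, n5}, so the formula holds at n4.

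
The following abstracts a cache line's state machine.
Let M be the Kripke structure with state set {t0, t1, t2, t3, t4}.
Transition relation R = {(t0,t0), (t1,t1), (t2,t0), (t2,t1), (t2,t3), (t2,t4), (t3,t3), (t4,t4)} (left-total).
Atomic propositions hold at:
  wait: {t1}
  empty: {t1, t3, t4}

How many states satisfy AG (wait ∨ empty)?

3

Sat(wait ∨ empty) = {t1, t3, t4}
AG (wait ∨ empty): greatest fixpoint, start Z0 = {t1, t3, t4}, keep only states in Sat with every successor in Z. Already a fixed point.
Sat(AG (wait ∨ empty)) = {t1, t3, t4}
|Sat(AG (wait ∨ empty))| = |{t1, t3, t4}| = 3.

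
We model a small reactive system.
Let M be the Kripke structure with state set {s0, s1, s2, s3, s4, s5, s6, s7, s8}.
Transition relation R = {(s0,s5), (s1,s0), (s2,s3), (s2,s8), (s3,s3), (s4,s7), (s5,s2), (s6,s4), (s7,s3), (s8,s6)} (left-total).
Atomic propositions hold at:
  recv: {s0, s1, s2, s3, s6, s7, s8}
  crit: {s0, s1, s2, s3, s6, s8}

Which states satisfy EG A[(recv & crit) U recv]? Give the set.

Sat(recv & crit) = {s0, s1, s2, s3, s6, s8}
A[(recv & crit) U recv]: least fixpoint, start Z0 = Sat(recv) = {s0, s1, s2, s3, s6, s7, s8}, add states in Sat(recv & crit) with every successor in Z. Already a fixed point.
Sat(A[(recv & crit) U recv]) = {s0, s1, s2, s3, s6, s7, s8}
EG A[(recv & crit) U recv]: greatest fixpoint, start Z0 = {s0, s1, s2, s3, s6, s7, s8}, keep only states in Sat with some successor in Z. Z1 = {s1, s2, s3, s7, s8}; Z2 = {s2, s3, s7}; fixed.
Sat(EG A[(recv & crit) U recv]) = {s2, s3, s7}

{s2, s3, s7}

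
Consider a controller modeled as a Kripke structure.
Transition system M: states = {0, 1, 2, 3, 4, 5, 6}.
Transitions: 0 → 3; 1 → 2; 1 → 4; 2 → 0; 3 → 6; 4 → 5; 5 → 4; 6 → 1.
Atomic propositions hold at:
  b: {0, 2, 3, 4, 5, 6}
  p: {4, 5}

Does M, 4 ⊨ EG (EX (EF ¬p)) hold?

No

Sat(¬p) = {0, 1, 2, 3, 6}
EF ¬p: least fixpoint, start Z0 = {0, 1, 2, 3, 6}, add states with some successor in Z. Already a fixed point.
Sat(EF ¬p) = {0, 1, 2, 3, 6}
Sat(EX (EF ¬p)) = {s : some successor in {0, 1, 2, 3, 6}} = {0, 1, 2, 3, 6}
EG (EX (EF ¬p)): greatest fixpoint, start Z0 = {0, 1, 2, 3, 6}, keep only states in Sat with some successor in Z. Already a fixed point.
Sat(EG (EX (EF ¬p))) = {0, 1, 2, 3, 6}
4 ∉ Sat(EG (EX (EF ¬p))) = {0, 1, 2, 3, 6}, so the formula does not hold at 4.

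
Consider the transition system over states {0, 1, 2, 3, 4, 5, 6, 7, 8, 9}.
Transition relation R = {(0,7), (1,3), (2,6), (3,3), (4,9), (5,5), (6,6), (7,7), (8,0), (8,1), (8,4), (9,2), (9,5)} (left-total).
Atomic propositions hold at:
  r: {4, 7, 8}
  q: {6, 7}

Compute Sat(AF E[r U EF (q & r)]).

{0, 7, 8}

Sat(q & r) = {7}
EF (q & r): least fixpoint, start Z0 = {7}, add states with some successor in Z. Z1 = {0, 7}; Z2 = {0, 7, 8}; fixed.
Sat(EF (q & r)) = {0, 7, 8}
E[r U EF (q & r)]: least fixpoint, start Z0 = Sat(EF (q & r)) = {0, 7, 8}, add states in Sat(r) with some successor in Z. Already a fixed point.
Sat(E[r U EF (q & r)]) = {0, 7, 8}
AF E[r U EF (q & r)]: least fixpoint, start Z0 = {0, 7, 8}, add states with every successor in Z. Already a fixed point.
Sat(AF E[r U EF (q & r)]) = {0, 7, 8}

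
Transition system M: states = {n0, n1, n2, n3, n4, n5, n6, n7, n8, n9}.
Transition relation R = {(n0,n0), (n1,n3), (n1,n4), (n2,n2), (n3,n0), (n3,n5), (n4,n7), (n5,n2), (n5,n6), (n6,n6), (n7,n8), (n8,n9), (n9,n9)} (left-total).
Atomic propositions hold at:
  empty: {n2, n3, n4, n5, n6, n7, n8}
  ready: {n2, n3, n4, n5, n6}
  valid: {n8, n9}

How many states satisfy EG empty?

EG empty: greatest fixpoint, start Z0 = {n2, n3, n4, n5, n6, n7, n8}, keep only states in Sat with some successor in Z. Z1 = {n2, n3, n4, n5, n6, n7}; Z2 = {n2, n3, n4, n5, n6}; Z3 = {n2, n3, n5, n6}; fixed.
Sat(EG empty) = {n2, n3, n5, n6}
|Sat(EG empty)| = |{n2, n3, n5, n6}| = 4.

4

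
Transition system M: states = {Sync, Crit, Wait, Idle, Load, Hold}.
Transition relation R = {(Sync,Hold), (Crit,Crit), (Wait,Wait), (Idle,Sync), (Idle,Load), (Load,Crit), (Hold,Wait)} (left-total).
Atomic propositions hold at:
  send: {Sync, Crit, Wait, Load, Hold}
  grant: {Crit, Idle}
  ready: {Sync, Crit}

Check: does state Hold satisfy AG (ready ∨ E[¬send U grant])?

No

Sat(¬send) = {Idle}
E[¬send U grant]: least fixpoint, start Z0 = Sat(grant) = {Crit, Idle}, add states in Sat(¬send) with some successor in Z. Already a fixed point.
Sat(E[¬send U grant]) = {Crit, Idle}
Sat(ready ∨ E[¬send U grant]) = {Sync, Crit, Idle}
AG (ready ∨ E[¬send U grant]): greatest fixpoint, start Z0 = {Sync, Crit, Idle}, keep only states in Sat with every successor in Z. Z1 = {Crit}; fixed.
Sat(AG (ready ∨ E[¬send U grant])) = {Crit}
Hold ∉ Sat(AG (ready ∨ E[¬send U grant])) = {Crit}, so the formula does not hold at Hold.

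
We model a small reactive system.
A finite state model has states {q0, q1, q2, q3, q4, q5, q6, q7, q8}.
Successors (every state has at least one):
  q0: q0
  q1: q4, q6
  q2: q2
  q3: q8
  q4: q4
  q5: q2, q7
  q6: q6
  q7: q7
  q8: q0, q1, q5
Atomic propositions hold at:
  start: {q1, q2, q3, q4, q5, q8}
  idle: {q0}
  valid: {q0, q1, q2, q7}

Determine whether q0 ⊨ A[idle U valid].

A[idle U valid]: least fixpoint, start Z0 = Sat(valid) = {q0, q1, q2, q7}, add states in Sat(idle) with every successor in Z. Already a fixed point.
Sat(A[idle U valid]) = {q0, q1, q2, q7}
q0 ∈ Sat(A[idle U valid]) = {q0, q1, q2, q7}, so the formula holds at q0.

Yes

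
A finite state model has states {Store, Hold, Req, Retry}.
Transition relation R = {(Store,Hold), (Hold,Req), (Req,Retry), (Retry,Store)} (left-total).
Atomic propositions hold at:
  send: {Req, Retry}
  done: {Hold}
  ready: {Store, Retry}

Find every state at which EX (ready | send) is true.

Sat(ready | send) = {Store, Req, Retry}
Sat(EX (ready | send)) = {s : some successor in {Store, Req, Retry}} = {Hold, Req, Retry}

{Hold, Req, Retry}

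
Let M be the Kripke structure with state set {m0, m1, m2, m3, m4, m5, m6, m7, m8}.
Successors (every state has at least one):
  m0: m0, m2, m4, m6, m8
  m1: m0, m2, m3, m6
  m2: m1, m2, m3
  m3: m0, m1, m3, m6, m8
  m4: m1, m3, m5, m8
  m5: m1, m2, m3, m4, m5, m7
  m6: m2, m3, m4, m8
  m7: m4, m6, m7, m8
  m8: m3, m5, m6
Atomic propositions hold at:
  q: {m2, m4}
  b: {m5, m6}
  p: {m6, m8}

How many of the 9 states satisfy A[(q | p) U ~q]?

Sat(q | p) = {m2, m4, m6, m8}
Sat(~q) = {m0, m1, m3, m5, m6, m7, m8}
A[(q | p) U ~q]: least fixpoint, start Z0 = Sat(~q) = {m0, m1, m3, m5, m6, m7, m8}, add states in Sat(q | p) with every successor in Z. Z1 = {m0, m1, m3, m4, m5, m6, m7, m8}; fixed.
Sat(A[(q | p) U ~q]) = {m0, m1, m3, m4, m5, m6, m7, m8}
|Sat(A[(q | p) U ~q])| = |{m0, m1, m3, m4, m5, m6, m7, m8}| = 8.

8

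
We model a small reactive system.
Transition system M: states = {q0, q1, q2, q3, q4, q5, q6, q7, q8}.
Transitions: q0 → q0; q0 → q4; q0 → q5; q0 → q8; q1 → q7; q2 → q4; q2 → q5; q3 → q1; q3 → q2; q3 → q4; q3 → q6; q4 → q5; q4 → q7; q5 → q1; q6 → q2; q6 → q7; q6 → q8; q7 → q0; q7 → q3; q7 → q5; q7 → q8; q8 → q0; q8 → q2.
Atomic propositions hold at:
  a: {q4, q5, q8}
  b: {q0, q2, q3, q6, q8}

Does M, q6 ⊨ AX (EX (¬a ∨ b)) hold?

Sat(¬a) = {q0, q1, q2, q3, q6, q7}
Sat(¬a ∨ b) = {q0, q1, q2, q3, q6, q7, q8}
Sat(EX (¬a ∨ b)) = {s : some successor in {q0, q1, q2, q3, q6, q7, q8}} = {q0, q1, q3, q4, q5, q6, q7, q8}
Sat(AX (EX (¬a ∨ b))) = {s : every successor in {q0, q1, q3, q4, q5, q6, q7, q8}} = {q0, q1, q2, q4, q5, q7}
q6 ∉ Sat(AX (EX (¬a ∨ b))) = {q0, q1, q2, q4, q5, q7}, so the formula does not hold at q6.

No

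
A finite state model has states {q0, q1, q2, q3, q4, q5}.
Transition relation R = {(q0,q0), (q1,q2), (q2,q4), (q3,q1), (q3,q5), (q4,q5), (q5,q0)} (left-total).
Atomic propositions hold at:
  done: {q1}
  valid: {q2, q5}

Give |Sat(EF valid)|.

EF valid: least fixpoint, start Z0 = {q2, q5}, add states with some successor in Z. Z1 = {q1, q2, q3, q4, q5}; fixed.
Sat(EF valid) = {q1, q2, q3, q4, q5}
|Sat(EF valid)| = |{q1, q2, q3, q4, q5}| = 5.

5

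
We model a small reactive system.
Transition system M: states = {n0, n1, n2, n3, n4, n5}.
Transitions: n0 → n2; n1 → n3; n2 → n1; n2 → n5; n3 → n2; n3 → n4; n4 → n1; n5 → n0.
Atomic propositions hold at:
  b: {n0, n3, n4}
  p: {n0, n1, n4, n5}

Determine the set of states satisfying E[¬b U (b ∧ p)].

{n0, n2, n4, n5}

Sat(¬b) = {n1, n2, n5}
Sat(b ∧ p) = {n0, n4}
E[¬b U (b ∧ p)]: least fixpoint, start Z0 = Sat((b ∧ p)) = {n0, n4}, add states in Sat(¬b) with some successor in Z. Z1 = {n0, n4, n5}; Z2 = {n0, n2, n4, n5}; fixed.
Sat(E[¬b U (b ∧ p)]) = {n0, n2, n4, n5}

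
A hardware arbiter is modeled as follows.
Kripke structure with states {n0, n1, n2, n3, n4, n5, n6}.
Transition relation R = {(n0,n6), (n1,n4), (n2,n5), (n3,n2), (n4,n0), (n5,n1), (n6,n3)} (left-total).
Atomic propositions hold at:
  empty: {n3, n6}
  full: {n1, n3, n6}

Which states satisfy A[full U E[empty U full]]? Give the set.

E[empty U full]: least fixpoint, start Z0 = Sat(full) = {n1, n3, n6}, add states in Sat(empty) with some successor in Z. Already a fixed point.
Sat(E[empty U full]) = {n1, n3, n6}
A[full U E[empty U full]]: least fixpoint, start Z0 = Sat(E[empty U full]) = {n1, n3, n6}, add states in Sat(full) with every successor in Z. Already a fixed point.
Sat(A[full U E[empty U full]]) = {n1, n3, n6}

{n1, n3, n6}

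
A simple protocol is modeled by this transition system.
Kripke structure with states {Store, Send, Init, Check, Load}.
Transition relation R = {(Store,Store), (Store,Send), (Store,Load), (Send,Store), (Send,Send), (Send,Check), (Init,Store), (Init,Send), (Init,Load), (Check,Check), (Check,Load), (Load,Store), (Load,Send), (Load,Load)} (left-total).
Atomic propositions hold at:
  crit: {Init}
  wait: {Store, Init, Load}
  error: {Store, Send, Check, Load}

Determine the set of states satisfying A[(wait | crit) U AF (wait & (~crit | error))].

Sat(wait | crit) = {Store, Init, Load}
Sat(~crit) = {Store, Send, Check, Load}
Sat(~crit | error) = {Store, Send, Check, Load}
Sat(wait & (~crit | error)) = {Store, Load}
AF (wait & (~crit | error)): least fixpoint, start Z0 = {Store, Load}, add states with every successor in Z. Already a fixed point.
Sat(AF (wait & (~crit | error))) = {Store, Load}
A[(wait | crit) U AF (wait & (~crit | error))]: least fixpoint, start Z0 = Sat(AF (wait & (~crit | error))) = {Store, Load}, add states in Sat(wait | crit) with every successor in Z. Already a fixed point.
Sat(A[(wait | crit) U AF (wait & (~crit | error))]) = {Store, Load}

{Store, Load}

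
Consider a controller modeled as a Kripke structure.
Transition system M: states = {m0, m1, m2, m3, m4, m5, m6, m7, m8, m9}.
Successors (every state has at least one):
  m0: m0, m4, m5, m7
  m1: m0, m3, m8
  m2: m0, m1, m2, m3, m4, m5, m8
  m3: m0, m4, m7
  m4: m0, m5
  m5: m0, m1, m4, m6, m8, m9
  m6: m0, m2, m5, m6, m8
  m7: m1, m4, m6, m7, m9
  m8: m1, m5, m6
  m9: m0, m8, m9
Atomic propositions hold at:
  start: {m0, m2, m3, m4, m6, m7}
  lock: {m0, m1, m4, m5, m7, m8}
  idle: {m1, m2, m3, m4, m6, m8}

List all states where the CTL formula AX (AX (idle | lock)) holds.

{m1}

Sat(idle | lock) = {m0, m1, m2, m3, m4, m5, m6, m7, m8}
Sat(AX (idle | lock)) = {s : every successor in {m0, m1, m2, m3, m4, m5, m6, m7, m8}} = {m0, m1, m2, m3, m4, m6, m8}
Sat(AX (AX (idle | lock))) = {s : every successor in {m0, m1, m2, m3, m4, m6, m8}} = {m1}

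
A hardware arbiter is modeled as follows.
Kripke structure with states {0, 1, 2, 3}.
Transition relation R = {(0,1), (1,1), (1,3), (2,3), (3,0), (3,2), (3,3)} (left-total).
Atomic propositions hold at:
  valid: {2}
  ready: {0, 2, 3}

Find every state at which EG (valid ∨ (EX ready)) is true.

{1, 2, 3}

Sat(EX ready) = {s : some successor in {0, 2, 3}} = {1, 2, 3}
Sat(valid ∨ (EX ready)) = {1, 2, 3}
EG (valid ∨ (EX ready)): greatest fixpoint, start Z0 = {1, 2, 3}, keep only states in Sat with some successor in Z. Already a fixed point.
Sat(EG (valid ∨ (EX ready))) = {1, 2, 3}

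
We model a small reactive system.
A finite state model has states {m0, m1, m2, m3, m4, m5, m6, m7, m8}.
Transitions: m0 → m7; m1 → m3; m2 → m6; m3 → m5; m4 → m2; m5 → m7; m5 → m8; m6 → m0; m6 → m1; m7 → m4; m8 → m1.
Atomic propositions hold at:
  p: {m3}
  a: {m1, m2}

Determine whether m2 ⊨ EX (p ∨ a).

Sat(p ∨ a) = {m1, m2, m3}
Sat(EX (p ∨ a)) = {s : some successor in {m1, m2, m3}} = {m1, m4, m6, m8}
m2 ∉ Sat(EX (p ∨ a)) = {m1, m4, m6, m8}, so the formula does not hold at m2.

No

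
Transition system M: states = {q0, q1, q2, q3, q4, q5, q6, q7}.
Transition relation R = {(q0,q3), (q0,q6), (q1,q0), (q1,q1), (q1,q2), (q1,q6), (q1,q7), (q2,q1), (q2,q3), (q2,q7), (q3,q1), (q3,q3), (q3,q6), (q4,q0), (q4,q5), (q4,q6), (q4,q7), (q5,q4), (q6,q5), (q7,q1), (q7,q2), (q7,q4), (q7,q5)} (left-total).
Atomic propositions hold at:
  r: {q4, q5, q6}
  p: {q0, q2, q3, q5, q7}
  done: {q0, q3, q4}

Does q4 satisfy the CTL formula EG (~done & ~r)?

No

Sat(~done) = {q1, q2, q5, q6, q7}
Sat(~r) = {q0, q1, q2, q3, q7}
Sat(~done & ~r) = {q1, q2, q7}
EG (~done & ~r): greatest fixpoint, start Z0 = {q1, q2, q7}, keep only states in Sat with some successor in Z. Already a fixed point.
Sat(EG (~done & ~r)) = {q1, q2, q7}
q4 ∉ Sat(EG (~done & ~r)) = {q1, q2, q7}, so the formula does not hold at q4.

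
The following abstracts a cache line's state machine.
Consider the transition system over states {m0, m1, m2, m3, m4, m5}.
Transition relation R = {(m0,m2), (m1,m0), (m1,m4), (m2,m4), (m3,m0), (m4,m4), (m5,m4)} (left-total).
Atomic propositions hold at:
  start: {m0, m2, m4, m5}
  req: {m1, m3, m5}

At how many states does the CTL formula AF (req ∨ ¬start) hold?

3

Sat(¬start) = {m1, m3}
Sat(req ∨ ¬start) = {m1, m3, m5}
AF (req ∨ ¬start): least fixpoint, start Z0 = {m1, m3, m5}, add states with every successor in Z. Already a fixed point.
Sat(AF (req ∨ ¬start)) = {m1, m3, m5}
|Sat(AF (req ∨ ¬start))| = |{m1, m3, m5}| = 3.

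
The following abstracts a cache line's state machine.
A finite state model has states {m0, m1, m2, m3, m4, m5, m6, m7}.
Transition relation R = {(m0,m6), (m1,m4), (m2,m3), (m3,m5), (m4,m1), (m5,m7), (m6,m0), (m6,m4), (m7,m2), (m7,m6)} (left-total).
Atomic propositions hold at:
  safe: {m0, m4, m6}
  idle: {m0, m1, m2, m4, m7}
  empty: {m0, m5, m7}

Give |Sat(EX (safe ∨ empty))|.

Sat(safe ∨ empty) = {m0, m4, m5, m6, m7}
Sat(EX (safe ∨ empty)) = {s : some successor in {m0, m4, m5, m6, m7}} = {m0, m1, m3, m5, m6, m7}
|Sat(EX (safe ∨ empty))| = |{m0, m1, m3, m5, m6, m7}| = 6.

6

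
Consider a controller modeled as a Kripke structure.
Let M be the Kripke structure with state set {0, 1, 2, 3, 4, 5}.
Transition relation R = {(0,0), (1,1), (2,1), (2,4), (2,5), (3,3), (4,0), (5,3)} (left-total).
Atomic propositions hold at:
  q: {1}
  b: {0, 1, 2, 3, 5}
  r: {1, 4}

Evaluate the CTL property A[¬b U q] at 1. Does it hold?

Yes

Sat(¬b) = {4}
A[¬b U q]: least fixpoint, start Z0 = Sat(q) = {1}, add states in Sat(¬b) with every successor in Z. Already a fixed point.
Sat(A[¬b U q]) = {1}
1 ∈ Sat(A[¬b U q]) = {1}, so the formula holds at 1.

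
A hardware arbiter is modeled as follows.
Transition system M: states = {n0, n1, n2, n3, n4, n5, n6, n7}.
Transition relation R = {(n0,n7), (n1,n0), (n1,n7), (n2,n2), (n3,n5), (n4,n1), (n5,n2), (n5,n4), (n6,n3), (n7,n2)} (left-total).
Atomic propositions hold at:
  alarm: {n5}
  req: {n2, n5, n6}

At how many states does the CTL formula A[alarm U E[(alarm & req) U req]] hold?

3

Sat(alarm & req) = {n5}
E[(alarm & req) U req]: least fixpoint, start Z0 = Sat(req) = {n2, n5, n6}, add states in Sat(alarm & req) with some successor in Z. Already a fixed point.
Sat(E[(alarm & req) U req]) = {n2, n5, n6}
A[alarm U E[(alarm & req) U req]]: least fixpoint, start Z0 = Sat(E[(alarm & req) U req]) = {n2, n5, n6}, add states in Sat(alarm) with every successor in Z. Already a fixed point.
Sat(A[alarm U E[(alarm & req) U req]]) = {n2, n5, n6}
|Sat(A[alarm U E[(alarm & req) U req]])| = |{n2, n5, n6}| = 3.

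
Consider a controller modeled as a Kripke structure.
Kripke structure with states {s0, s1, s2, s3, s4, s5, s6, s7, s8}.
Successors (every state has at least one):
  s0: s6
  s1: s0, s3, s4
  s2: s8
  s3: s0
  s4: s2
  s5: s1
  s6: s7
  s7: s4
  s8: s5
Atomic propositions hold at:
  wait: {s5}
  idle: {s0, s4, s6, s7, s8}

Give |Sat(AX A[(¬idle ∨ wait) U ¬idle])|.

Sat(¬idle) = {s1, s2, s3, s5}
Sat(¬idle ∨ wait) = {s1, s2, s3, s5}
A[(¬idle ∨ wait) U ¬idle]: least fixpoint, start Z0 = Sat(¬idle) = {s1, s2, s3, s5}, add states in Sat(¬idle ∨ wait) with every successor in Z. Already a fixed point.
Sat(A[(¬idle ∨ wait) U ¬idle]) = {s1, s2, s3, s5}
Sat(AX A[(¬idle ∨ wait) U ¬idle]) = {s : every successor in {s1, s2, s3, s5}} = {s4, s5, s8}
|Sat(AX A[(¬idle ∨ wait) U ¬idle])| = |{s4, s5, s8}| = 3.

3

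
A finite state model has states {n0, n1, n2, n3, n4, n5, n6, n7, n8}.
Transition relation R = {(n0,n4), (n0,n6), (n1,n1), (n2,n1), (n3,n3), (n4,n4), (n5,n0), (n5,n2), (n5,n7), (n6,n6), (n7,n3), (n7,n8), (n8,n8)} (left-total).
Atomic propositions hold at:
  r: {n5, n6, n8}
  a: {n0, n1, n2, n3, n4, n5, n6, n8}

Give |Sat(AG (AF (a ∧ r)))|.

2

Sat(a ∧ r) = {n5, n6, n8}
AF (a ∧ r): least fixpoint, start Z0 = {n5, n6, n8}, add states with every successor in Z. Already a fixed point.
Sat(AF (a ∧ r)) = {n5, n6, n8}
AG (AF (a ∧ r)): greatest fixpoint, start Z0 = {n5, n6, n8}, keep only states in Sat with every successor in Z. Z1 = {n6, n8}; fixed.
Sat(AG (AF (a ∧ r))) = {n6, n8}
|Sat(AG (AF (a ∧ r)))| = |{n6, n8}| = 2.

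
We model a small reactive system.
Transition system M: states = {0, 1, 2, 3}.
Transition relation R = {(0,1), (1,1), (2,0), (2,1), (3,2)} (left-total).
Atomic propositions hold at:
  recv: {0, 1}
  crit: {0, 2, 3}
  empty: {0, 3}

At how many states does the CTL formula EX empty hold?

1

Sat(EX empty) = {s : some successor in {0, 3}} = {2}
|Sat(EX empty)| = |{2}| = 1.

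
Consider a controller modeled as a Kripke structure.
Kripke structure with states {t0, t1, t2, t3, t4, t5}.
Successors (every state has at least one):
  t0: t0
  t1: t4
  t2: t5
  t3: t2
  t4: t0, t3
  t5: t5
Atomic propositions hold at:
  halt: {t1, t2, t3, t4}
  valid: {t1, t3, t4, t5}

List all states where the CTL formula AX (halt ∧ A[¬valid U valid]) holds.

Sat(¬valid) = {t0, t2}
A[¬valid U valid]: least fixpoint, start Z0 = Sat(valid) = {t1, t3, t4, t5}, add states in Sat(¬valid) with every successor in Z. Z1 = {t1, t2, t3, t4, t5}; fixed.
Sat(A[¬valid U valid]) = {t1, t2, t3, t4, t5}
Sat(halt ∧ A[¬valid U valid]) = {t1, t2, t3, t4}
Sat(AX (halt ∧ A[¬valid U valid])) = {s : every successor in {t1, t2, t3, t4}} = {t1, t3}

{t1, t3}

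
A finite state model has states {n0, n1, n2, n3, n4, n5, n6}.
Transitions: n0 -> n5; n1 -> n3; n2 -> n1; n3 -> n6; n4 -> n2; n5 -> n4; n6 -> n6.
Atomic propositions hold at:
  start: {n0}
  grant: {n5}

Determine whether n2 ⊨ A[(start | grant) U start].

Sat(start | grant) = {n0, n5}
A[(start | grant) U start]: least fixpoint, start Z0 = Sat(start) = {n0}, add states in Sat(start | grant) with every successor in Z. Already a fixed point.
Sat(A[(start | grant) U start]) = {n0}
n2 ∉ Sat(A[(start | grant) U start]) = {n0}, so the formula does not hold at n2.

No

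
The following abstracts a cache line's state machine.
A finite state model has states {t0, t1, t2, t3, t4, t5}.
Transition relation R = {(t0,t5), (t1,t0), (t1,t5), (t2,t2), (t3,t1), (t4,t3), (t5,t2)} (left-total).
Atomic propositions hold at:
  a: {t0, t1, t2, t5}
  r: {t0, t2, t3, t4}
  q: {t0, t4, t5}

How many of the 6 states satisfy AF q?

5

AF q: least fixpoint, start Z0 = {t0, t4, t5}, add states with every successor in Z. Z1 = {t0, t1, t4, t5}; Z2 = {t0, t1, t3, t4, t5}; fixed.
Sat(AF q) = {t0, t1, t3, t4, t5}
|Sat(AF q)| = |{t0, t1, t3, t4, t5}| = 5.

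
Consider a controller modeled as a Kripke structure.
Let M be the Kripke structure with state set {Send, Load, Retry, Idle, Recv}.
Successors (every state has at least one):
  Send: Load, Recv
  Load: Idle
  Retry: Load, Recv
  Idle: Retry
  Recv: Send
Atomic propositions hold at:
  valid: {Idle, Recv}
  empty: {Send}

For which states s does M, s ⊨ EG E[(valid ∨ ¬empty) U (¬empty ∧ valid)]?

Sat(¬empty) = {Load, Retry, Idle, Recv}
Sat(valid ∨ ¬empty) = {Load, Retry, Idle, Recv}
Sat(¬empty ∧ valid) = {Idle, Recv}
E[(valid ∨ ¬empty) U (¬empty ∧ valid)]: least fixpoint, start Z0 = Sat((¬empty ∧ valid)) = {Idle, Recv}, add states in Sat(valid ∨ ¬empty) with some successor in Z. Z1 = {Load, Retry, Idle, Recv}; fixed.
Sat(E[(valid ∨ ¬empty) U (¬empty ∧ valid)]) = {Load, Retry, Idle, Recv}
EG E[(valid ∨ ¬empty) U (¬empty ∧ valid)]: greatest fixpoint, start Z0 = {Load, Retry, Idle, Recv}, keep only states in Sat with some successor in Z. Z1 = {Load, Retry, Idle}; fixed.
Sat(EG E[(valid ∨ ¬empty) U (¬empty ∧ valid)]) = {Load, Retry, Idle}

{Load, Retry, Idle}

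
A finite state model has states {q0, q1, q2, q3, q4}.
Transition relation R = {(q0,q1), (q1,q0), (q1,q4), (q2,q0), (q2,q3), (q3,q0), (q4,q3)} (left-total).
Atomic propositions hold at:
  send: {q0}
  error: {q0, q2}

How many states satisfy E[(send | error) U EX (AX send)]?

2

Sat(send | error) = {q0, q2}
Sat(AX send) = {s : every successor in {q0}} = {q3}
Sat(EX (AX send)) = {s : some successor in {q3}} = {q2, q4}
E[(send | error) U EX (AX send)]: least fixpoint, start Z0 = Sat(EX (AX send)) = {q2, q4}, add states in Sat(send | error) with some successor in Z. Already a fixed point.
Sat(E[(send | error) U EX (AX send)]) = {q2, q4}
|Sat(E[(send | error) U EX (AX send)])| = |{q2, q4}| = 2.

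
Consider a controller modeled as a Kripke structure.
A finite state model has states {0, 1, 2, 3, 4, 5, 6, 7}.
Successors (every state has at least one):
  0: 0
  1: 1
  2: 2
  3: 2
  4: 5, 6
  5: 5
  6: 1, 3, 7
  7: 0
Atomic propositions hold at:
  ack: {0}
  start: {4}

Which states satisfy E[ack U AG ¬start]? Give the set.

{0, 1, 2, 3, 5, 6, 7}

Sat(¬start) = {0, 1, 2, 3, 5, 6, 7}
AG ¬start: greatest fixpoint, start Z0 = {0, 1, 2, 3, 5, 6, 7}, keep only states in Sat with every successor in Z. Already a fixed point.
Sat(AG ¬start) = {0, 1, 2, 3, 5, 6, 7}
E[ack U AG ¬start]: least fixpoint, start Z0 = Sat(AG ¬start) = {0, 1, 2, 3, 5, 6, 7}, add states in Sat(ack) with some successor in Z. Already a fixed point.
Sat(E[ack U AG ¬start]) = {0, 1, 2, 3, 5, 6, 7}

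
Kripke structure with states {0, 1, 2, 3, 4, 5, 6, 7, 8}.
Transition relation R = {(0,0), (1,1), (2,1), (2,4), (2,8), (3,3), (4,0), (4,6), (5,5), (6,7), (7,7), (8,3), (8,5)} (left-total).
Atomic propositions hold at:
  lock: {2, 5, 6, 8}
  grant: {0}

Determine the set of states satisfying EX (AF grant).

{0, 4}

AF grant: least fixpoint, start Z0 = {0}, add states with every successor in Z. Already a fixed point.
Sat(AF grant) = {0}
Sat(EX (AF grant)) = {s : some successor in {0}} = {0, 4}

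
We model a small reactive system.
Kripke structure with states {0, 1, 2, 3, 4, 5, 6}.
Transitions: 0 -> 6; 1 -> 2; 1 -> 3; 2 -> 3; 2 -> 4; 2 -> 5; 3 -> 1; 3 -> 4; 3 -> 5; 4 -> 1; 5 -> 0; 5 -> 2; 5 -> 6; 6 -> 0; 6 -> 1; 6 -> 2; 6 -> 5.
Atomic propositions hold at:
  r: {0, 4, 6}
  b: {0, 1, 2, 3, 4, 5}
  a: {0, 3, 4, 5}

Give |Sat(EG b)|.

5

EG b: greatest fixpoint, start Z0 = {0, 1, 2, 3, 4, 5}, keep only states in Sat with some successor in Z. Z1 = {1, 2, 3, 4, 5}; fixed.
Sat(EG b) = {1, 2, 3, 4, 5}
|Sat(EG b)| = |{1, 2, 3, 4, 5}| = 5.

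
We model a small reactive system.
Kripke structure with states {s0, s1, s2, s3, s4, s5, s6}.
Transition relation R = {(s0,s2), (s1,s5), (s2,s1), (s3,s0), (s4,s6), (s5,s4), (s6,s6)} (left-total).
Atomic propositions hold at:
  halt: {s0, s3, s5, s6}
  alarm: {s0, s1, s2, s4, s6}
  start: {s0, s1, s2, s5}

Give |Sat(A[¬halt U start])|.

Sat(¬halt) = {s1, s2, s4}
A[¬halt U start]: least fixpoint, start Z0 = Sat(start) = {s0, s1, s2, s5}, add states in Sat(¬halt) with every successor in Z. Already a fixed point.
Sat(A[¬halt U start]) = {s0, s1, s2, s5}
|Sat(A[¬halt U start])| = |{s0, s1, s2, s5}| = 4.

4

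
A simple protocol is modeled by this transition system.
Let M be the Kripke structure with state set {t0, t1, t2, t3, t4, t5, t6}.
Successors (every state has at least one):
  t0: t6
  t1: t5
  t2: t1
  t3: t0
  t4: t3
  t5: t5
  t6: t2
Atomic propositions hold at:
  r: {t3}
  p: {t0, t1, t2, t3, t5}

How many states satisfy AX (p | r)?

Sat(p | r) = {t0, t1, t2, t3, t5}
Sat(AX (p | r)) = {s : every successor in {t0, t1, t2, t3, t5}} = {t1, t2, t3, t4, t5, t6}
|Sat(AX (p | r))| = |{t1, t2, t3, t4, t5, t6}| = 6.

6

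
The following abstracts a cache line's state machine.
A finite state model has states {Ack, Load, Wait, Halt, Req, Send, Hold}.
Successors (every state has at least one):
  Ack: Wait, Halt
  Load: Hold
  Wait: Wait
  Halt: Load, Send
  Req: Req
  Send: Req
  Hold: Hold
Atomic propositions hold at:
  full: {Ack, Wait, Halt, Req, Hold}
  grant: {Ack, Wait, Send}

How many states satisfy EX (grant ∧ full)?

2

Sat(grant ∧ full) = {Ack, Wait}
Sat(EX (grant ∧ full)) = {s : some successor in {Ack, Wait}} = {Ack, Wait}
|Sat(EX (grant ∧ full))| = |{Ack, Wait}| = 2.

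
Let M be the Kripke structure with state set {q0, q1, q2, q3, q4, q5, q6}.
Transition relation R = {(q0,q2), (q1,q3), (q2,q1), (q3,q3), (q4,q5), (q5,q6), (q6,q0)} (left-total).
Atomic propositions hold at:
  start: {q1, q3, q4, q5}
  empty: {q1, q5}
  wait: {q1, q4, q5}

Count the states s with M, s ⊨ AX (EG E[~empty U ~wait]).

Sat(~empty) = {q0, q2, q3, q4, q6}
Sat(~wait) = {q0, q2, q3, q6}
E[~empty U ~wait]: least fixpoint, start Z0 = Sat(~wait) = {q0, q2, q3, q6}, add states in Sat(~empty) with some successor in Z. Already a fixed point.
Sat(E[~empty U ~wait]) = {q0, q2, q3, q6}
EG E[~empty U ~wait]: greatest fixpoint, start Z0 = {q0, q2, q3, q6}, keep only states in Sat with some successor in Z. Z1 = {q0, q3, q6}; Z2 = {q3, q6}; Z3 = {q3}; fixed.
Sat(EG E[~empty U ~wait]) = {q3}
Sat(AX (EG E[~empty U ~wait])) = {s : every successor in {q3}} = {q1, q3}
|Sat(AX (EG E[~empty U ~wait]))| = |{q1, q3}| = 2.

2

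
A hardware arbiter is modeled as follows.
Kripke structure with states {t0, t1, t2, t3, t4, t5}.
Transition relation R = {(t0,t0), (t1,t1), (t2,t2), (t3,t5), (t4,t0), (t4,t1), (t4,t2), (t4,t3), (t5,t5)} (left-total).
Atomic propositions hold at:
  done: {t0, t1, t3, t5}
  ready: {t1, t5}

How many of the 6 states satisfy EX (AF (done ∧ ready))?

Sat(done ∧ ready) = {t1, t5}
AF (done ∧ ready): least fixpoint, start Z0 = {t1, t5}, add states with every successor in Z. Z1 = {t1, t3, t5}; fixed.
Sat(AF (done ∧ ready)) = {t1, t3, t5}
Sat(EX (AF (done ∧ ready))) = {s : some successor in {t1, t3, t5}} = {t1, t3, t4, t5}
|Sat(EX (AF (done ∧ ready)))| = |{t1, t3, t4, t5}| = 4.

4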